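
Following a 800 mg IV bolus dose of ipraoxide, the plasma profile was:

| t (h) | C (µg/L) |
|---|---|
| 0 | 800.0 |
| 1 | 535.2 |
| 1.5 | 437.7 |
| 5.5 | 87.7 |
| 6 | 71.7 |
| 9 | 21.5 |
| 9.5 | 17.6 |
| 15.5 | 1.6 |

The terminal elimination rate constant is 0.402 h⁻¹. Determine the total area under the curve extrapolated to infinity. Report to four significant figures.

AUC = 2213 µg/L·h

Trapezoidal AUC_0→15.5:
  [0→1]: (800.0+535.2)/2 × 1 = 667.6
  [1→1.5]: (535.2+437.7)/2 × 0.5 = 243.225
  [1.5→5.5]: (437.7+87.7)/2 × 4 = 1050.8
  [5.5→6]: (87.7+71.7)/2 × 0.5 = 39.85
  [6→9]: (71.7+21.5)/2 × 3 = 139.8
  [9→9.5]: (21.5+17.6)/2 × 0.5 = 9.775
  [9.5→15.5]: (17.6+1.6)/2 × 6 = 57.6
  Sum = 2208.65 µg/L·h
Extrapolated tail: C_last / k_e = 1.6 / 0.402 = 3.980
AUC_0→∞ = 2208.65 + 3.980 = 2212.63 µg/L·h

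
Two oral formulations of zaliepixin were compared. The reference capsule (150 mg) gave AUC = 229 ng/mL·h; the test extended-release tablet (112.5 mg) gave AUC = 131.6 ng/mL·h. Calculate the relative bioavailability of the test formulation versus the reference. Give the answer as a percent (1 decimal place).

F_rel = (AUC_test/D_test) / (AUC_ref/D_ref)
      = (131.6/112.5) / (229/150)
      = 1.16978 / 1.52667 = 0.7662 = 76.62%

F_rel = 76.6%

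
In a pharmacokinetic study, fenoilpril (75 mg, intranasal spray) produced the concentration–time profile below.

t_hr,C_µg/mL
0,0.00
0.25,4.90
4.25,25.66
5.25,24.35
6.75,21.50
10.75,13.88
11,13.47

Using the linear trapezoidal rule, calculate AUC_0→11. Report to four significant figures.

Trapezoidal AUC_0→11:
  [0→0.25]: (0.00+4.90)/2 × 0.25 = 0.6125
  [0.25→4.25]: (4.90+25.66)/2 × 4 = 61.12
  [4.25→5.25]: (25.66+24.35)/2 × 1 = 25.005
  [5.25→6.75]: (24.35+21.50)/2 × 1.5 = 34.3875
  [6.75→10.75]: (21.50+13.88)/2 × 4 = 70.76
  [10.75→11]: (13.88+13.47)/2 × 0.25 = 3.41875
  Sum = 195.30375 µg/mL·hr

AUC = 195.3 µg/mL·hr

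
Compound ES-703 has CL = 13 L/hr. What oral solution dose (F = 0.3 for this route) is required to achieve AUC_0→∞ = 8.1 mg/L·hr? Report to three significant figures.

Dose = 351 mg

Dose = CL × AUC_0→∞ / F
     = 13 × 8.1 / 0.3 = 351 mg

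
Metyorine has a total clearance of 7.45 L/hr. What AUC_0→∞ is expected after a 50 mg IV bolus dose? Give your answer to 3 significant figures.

AUC = 6.71 mg/L·hr

AUC_0→∞ = Dose_iv / CL
        = 50 / 7.45 = 6.71141 mg/L·hr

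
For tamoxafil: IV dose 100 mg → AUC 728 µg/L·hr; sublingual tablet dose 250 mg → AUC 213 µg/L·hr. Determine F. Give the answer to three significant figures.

F = (AUC_ev / D_ev) / (AUC_iv / D_iv)
  = (213/250) / (728/100)
  = 0.852 / 7.28 = 0.1170

F = 0.117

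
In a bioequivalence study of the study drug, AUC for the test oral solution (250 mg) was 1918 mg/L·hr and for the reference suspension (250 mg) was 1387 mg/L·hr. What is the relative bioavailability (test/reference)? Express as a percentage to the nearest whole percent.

F_rel = 138%

F_rel = (AUC_test/D_test) / (AUC_ref/D_ref)
      = (1918/250) / (1387/250)
      = 7.672 / 5.548 = 1.3828 = 138.28%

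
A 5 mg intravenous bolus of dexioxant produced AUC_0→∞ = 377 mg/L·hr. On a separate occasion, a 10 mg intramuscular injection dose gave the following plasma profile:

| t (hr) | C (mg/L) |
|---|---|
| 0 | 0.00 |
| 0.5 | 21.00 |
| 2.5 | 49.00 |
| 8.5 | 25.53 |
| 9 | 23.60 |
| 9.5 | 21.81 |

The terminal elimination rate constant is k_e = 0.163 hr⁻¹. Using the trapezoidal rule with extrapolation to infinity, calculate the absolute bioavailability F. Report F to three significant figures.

Trapezoidal AUC_0→9.5 (intramuscular injection):
  [0→0.5]: (0.00+21.00)/2 × 0.5 = 5.25
  [0.5→2.5]: (21.00+49.00)/2 × 2 = 70.0
  [2.5→8.5]: (49.00+25.53)/2 × 6 = 223.59
  [8.5→9]: (25.53+23.60)/2 × 0.5 = 12.2825
  [9→9.5]: (23.60+21.81)/2 × 0.5 = 11.3525
  Sum = 322.475 mg/L·hr
Tail: C_last/k_e = 21.81/0.163 = 133.804
AUC_0→∞ (intramuscular injection) = 322.475 + 133.804 = 456.279 mg/L·hr
F = (AUC_ev/D_ev)/(AUC_iv/D_iv) = (456.279/10)/(377/5) = 45.6279/75.4 = 0.6051

F = 0.605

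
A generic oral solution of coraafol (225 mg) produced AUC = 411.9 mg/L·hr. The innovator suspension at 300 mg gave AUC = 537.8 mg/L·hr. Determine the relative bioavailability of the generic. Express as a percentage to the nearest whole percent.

F_rel = 102%

F_rel = (AUC_test/D_test) / (AUC_ref/D_ref)
      = (411.9/225) / (537.8/300)
      = 1.83067 / 1.79267 = 1.0212 = 102.12%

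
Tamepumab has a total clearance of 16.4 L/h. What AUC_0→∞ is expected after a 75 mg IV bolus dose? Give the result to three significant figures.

AUC_0→∞ = Dose_iv / CL
        = 75 / 16.4 = 4.57317 mg/L·h

AUC = 4.57 mg/L·h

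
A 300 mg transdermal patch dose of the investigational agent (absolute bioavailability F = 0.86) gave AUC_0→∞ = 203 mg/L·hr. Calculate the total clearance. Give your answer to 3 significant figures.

CL = 1.27 L/hr

CL = F × Dose / AUC_0→∞
   = 0.86 × 300 / 203 = 1.27094 L/hr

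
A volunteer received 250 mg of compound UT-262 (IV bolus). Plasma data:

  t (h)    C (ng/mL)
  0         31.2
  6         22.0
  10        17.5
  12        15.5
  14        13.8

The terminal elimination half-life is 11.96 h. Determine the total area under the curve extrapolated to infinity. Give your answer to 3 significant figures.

AUC = 539 ng/mL·h

Trapezoidal AUC_0→14:
  [0→6]: (31.2+22.0)/2 × 6 = 159.6
  [6→10]: (22.0+17.5)/2 × 4 = 79.0
  [10→12]: (17.5+15.5)/2 × 2 = 33.0
  [12→14]: (15.5+13.8)/2 × 2 = 29.3
  Sum = 300.9 ng/mL·h
k_e = ln2 / t½ = 0.693147 / 11.96 = 0.0580 h^-1
Extrapolated tail: C_last / k_e = 13.8 / 0.058 = 237.931
AUC_0→∞ = 300.9 + 237.931 = 538.831 ng/mL·h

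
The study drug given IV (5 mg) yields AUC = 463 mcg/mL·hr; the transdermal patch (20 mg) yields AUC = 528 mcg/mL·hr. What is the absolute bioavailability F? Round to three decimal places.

F = 0.285

F = (AUC_ev / D_ev) / (AUC_iv / D_iv)
  = (528/20) / (463/5)
  = 26.4 / 92.6 = 0.2851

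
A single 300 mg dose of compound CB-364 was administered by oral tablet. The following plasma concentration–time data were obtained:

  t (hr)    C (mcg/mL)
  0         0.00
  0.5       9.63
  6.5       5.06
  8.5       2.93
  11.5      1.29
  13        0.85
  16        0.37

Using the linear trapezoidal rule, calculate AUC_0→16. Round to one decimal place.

AUC = 64.2 mcg/mL·hr

Trapezoidal AUC_0→16:
  [0→0.5]: (0.00+9.63)/2 × 0.5 = 2.4075
  [0.5→6.5]: (9.63+5.06)/2 × 6 = 44.07
  [6.5→8.5]: (5.06+2.93)/2 × 2 = 7.99
  [8.5→11.5]: (2.93+1.29)/2 × 3 = 6.33
  [11.5→13]: (1.29+0.85)/2 × 1.5 = 1.605
  [13→16]: (0.85+0.37)/2 × 3 = 1.83
  Sum = 64.2325 mcg/mL·hr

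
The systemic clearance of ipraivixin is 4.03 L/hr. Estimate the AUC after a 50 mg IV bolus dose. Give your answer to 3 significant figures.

AUC_0→∞ = Dose_iv / CL
        = 50 / 4.03 = 12.4069 mg/L·hr

AUC = 12.4 mg/L·hr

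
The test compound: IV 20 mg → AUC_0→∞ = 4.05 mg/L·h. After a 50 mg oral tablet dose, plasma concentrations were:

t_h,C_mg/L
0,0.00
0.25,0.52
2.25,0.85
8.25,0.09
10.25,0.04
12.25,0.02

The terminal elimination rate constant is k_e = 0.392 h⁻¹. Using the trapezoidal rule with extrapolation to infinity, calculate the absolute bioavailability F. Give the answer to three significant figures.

F = 0.444

Trapezoidal AUC_0→12.25 (oral tablet):
  [0→0.25]: (0.00+0.52)/2 × 0.25 = 0.065
  [0.25→2.25]: (0.52+0.85)/2 × 2 = 1.37
  [2.25→8.25]: (0.85+0.09)/2 × 6 = 2.82
  [8.25→10.25]: (0.09+0.04)/2 × 2 = 0.13
  [10.25→12.25]: (0.04+0.02)/2 × 2 = 0.06
  Sum = 4.445 mg/L·h
Tail: C_last/k_e = 0.02/0.392 = 0.051
AUC_0→∞ (oral tablet) = 4.445 + 0.051 = 4.496 mg/L·h
F = (AUC_ev/D_ev)/(AUC_iv/D_iv) = (4.496/50)/(4.05/20) = 0.08992/0.2025 = 0.4440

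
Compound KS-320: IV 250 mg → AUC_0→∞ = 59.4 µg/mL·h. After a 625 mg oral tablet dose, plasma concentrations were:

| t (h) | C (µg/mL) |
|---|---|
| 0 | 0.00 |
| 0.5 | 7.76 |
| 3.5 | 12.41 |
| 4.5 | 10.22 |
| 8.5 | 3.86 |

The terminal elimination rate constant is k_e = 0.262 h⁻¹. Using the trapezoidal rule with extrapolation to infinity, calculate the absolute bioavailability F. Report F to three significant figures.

Trapezoidal AUC_0→8.5 (oral tablet):
  [0→0.5]: (0.00+7.76)/2 × 0.5 = 1.94
  [0.5→3.5]: (7.76+12.41)/2 × 3 = 30.255
  [3.5→4.5]: (12.41+10.22)/2 × 1 = 11.315
  [4.5→8.5]: (10.22+3.86)/2 × 4 = 28.16
  Sum = 71.67 µg/mL·h
Tail: C_last/k_e = 3.86/0.262 = 14.733
AUC_0→∞ (oral tablet) = 71.67 + 14.733 = 86.403 µg/mL·h
F = (AUC_ev/D_ev)/(AUC_iv/D_iv) = (86.403/625)/(59.4/250) = 0.1382448/0.2376 = 0.5818

F = 0.582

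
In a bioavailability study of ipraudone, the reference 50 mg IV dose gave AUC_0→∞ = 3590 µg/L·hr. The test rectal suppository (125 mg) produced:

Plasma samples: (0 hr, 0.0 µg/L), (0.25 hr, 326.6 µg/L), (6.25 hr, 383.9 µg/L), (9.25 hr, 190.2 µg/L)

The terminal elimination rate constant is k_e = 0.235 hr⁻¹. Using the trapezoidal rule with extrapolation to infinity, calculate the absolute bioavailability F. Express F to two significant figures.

Trapezoidal AUC_0→9.25 (rectal suppository):
  [0→0.25]: (0.0+326.6)/2 × 0.25 = 40.825
  [0.25→6.25]: (326.6+383.9)/2 × 6 = 2131.5
  [6.25→9.25]: (383.9+190.2)/2 × 3 = 861.15
  Sum = 3033.475 µg/L·hr
Tail: C_last/k_e = 190.2/0.235 = 809.362
AUC_0→∞ (rectal suppository) = 3033.475 + 809.362 = 3842.837 µg/L·hr
F = (AUC_ev/D_ev)/(AUC_iv/D_iv) = (3842.837/125)/(3590/50) = 30.742696/71.8 = 0.4282

F = 0.43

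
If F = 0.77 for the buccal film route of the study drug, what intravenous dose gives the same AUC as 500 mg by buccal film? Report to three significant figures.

Systemic exposure from an extravascular dose = F × D_ev, so the equivalent IV dose is F × D_ev.
D_iv = F × D_ev = 0.77 × 500 = 385 mg

D_iv = 385 mg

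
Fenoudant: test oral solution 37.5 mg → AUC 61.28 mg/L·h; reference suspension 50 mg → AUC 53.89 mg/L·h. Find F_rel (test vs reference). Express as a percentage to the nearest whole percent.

F_rel = 152%

F_rel = (AUC_test/D_test) / (AUC_ref/D_ref)
      = (61.28/37.5) / (53.89/50)
      = 1.63413 / 1.0778 = 1.5162 = 151.62%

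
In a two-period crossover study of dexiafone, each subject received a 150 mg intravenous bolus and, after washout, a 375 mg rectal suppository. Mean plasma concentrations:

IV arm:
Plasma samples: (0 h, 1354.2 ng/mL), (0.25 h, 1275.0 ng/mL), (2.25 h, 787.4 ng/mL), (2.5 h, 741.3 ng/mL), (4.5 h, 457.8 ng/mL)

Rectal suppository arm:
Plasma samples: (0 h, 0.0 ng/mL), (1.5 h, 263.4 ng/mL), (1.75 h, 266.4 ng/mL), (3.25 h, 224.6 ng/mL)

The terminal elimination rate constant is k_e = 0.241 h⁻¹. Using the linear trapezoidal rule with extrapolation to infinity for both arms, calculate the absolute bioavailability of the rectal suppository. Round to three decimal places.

F = 0.110

Trapezoidal AUC_0→4.5 (IV):
  [0→0.25]: (1354.2+1275.0)/2 × 0.25 = 328.65
  [0.25→2.25]: (1275.0+787.4)/2 × 2 = 2062.4
  [2.25→2.5]: (787.4+741.3)/2 × 0.25 = 191.0875
  [2.5→4.5]: (741.3+457.8)/2 × 2 = 1199.1
  Sum = 3781.2375 ng/mL·h
IV tail: 457.8/0.241 = 1899.585; AUC_iv,0→∞ = 3781.2375 + 1899.585 = 5680.8225 ng/mL·h
Trapezoidal AUC_0→3.25 (rectal suppository):
  [0→1.5]: (0.0+263.4)/2 × 1.5 = 197.55
  [1.5→1.75]: (263.4+266.4)/2 × 0.25 = 66.225
  [1.75→3.25]: (266.4+224.6)/2 × 1.5 = 368.25
  Sum = 632.025 ng/mL·h
rectal suppository tail: 224.6/0.241 = 931.950; AUC_ev,0→∞ = 632.025 + 931.950 = 1563.975 ng/mL·h
F = (AUC_ev/D_ev)/(AUC_iv/D_iv) = (1563.975/375)/(5680.8225/150) = 4.1706/37.87215 = 0.1101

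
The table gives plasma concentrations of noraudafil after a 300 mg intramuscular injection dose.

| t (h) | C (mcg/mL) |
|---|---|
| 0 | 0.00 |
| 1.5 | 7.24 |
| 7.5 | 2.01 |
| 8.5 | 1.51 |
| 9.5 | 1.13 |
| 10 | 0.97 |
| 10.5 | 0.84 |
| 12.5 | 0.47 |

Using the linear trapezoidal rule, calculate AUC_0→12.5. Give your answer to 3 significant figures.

Trapezoidal AUC_0→12.5:
  [0→1.5]: (0.00+7.24)/2 × 1.5 = 5.43
  [1.5→7.5]: (7.24+2.01)/2 × 6 = 27.75
  [7.5→8.5]: (2.01+1.51)/2 × 1 = 1.76
  [8.5→9.5]: (1.51+1.13)/2 × 1 = 1.32
  [9.5→10]: (1.13+0.97)/2 × 0.5 = 0.525
  [10→10.5]: (0.97+0.84)/2 × 0.5 = 0.4525
  [10.5→12.5]: (0.84+0.47)/2 × 2 = 1.31
  Sum = 38.5475 mcg/mL·h

AUC = 38.5 mcg/mL·h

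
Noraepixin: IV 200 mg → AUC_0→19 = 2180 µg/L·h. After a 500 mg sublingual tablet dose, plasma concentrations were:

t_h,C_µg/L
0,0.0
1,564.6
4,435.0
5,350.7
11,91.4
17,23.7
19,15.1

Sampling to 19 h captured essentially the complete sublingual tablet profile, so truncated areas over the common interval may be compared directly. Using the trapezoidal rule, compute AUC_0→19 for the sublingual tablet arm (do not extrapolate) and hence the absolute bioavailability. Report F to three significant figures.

F = 0.713

Trapezoidal AUC_0→19 (sublingual tablet):
  [0→1]: (0.0+564.6)/2 × 1 = 282.3
  [1→4]: (564.6+435.0)/2 × 3 = 1499.4
  [4→5]: (435.0+350.7)/2 × 1 = 392.85
  [5→11]: (350.7+91.4)/2 × 6 = 1326.3
  [11→17]: (91.4+23.7)/2 × 6 = 345.3
  [17→19]: (23.7+15.1)/2 × 2 = 38.8
  Sum = 3884.95 µg/L·h
F = (AUC_ev/D_ev)/(AUC_iv/D_iv) = (3884.95/500)/(2180/200) = 7.7699/10.9 = 0.7128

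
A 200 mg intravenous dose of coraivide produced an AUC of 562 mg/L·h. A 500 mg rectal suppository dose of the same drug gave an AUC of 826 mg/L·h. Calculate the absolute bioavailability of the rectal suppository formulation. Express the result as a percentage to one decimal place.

F = 58.8%

F = (AUC_ev / D_ev) / (AUC_iv / D_iv)
  = (826/500) / (562/200)
  = 1.652 / 2.81 = 0.5879
  = 58.79%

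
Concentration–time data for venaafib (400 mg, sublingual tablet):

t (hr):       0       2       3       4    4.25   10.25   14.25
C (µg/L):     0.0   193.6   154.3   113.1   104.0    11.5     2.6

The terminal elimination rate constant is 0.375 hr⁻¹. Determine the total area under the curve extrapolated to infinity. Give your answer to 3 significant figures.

Trapezoidal AUC_0→14.25:
  [0→2]: (0.0+193.6)/2 × 2 = 193.6
  [2→3]: (193.6+154.3)/2 × 1 = 173.95
  [3→4]: (154.3+113.1)/2 × 1 = 133.7
  [4→4.25]: (113.1+104.0)/2 × 0.25 = 27.1375
  [4.25→10.25]: (104.0+11.5)/2 × 6 = 346.5
  [10.25→14.25]: (11.5+2.6)/2 × 4 = 28.2
  Sum = 903.0875 µg/L·hr
Extrapolated tail: C_last / k_e = 2.6 / 0.375 = 6.933
AUC_0→∞ = 903.0875 + 6.933 = 910.0205 µg/L·hr

AUC = 910 µg/L·hr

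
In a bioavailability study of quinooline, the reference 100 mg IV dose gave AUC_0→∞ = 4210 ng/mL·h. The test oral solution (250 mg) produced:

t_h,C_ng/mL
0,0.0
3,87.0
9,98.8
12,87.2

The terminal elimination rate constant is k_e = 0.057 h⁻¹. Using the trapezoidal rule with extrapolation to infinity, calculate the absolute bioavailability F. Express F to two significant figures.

F = 0.24

Trapezoidal AUC_0→12 (oral solution):
  [0→3]: (0.0+87.0)/2 × 3 = 130.5
  [3→9]: (87.0+98.8)/2 × 6 = 557.4
  [9→12]: (98.8+87.2)/2 × 3 = 279.0
  Sum = 966.9 ng/mL·h
Tail: C_last/k_e = 87.2/0.057 = 1529.825
AUC_0→∞ (oral solution) = 966.9 + 1529.825 = 2496.725 ng/mL·h
F = (AUC_ev/D_ev)/(AUC_iv/D_iv) = (2496.725/250)/(4210/100) = 9.9869/42.1 = 0.2372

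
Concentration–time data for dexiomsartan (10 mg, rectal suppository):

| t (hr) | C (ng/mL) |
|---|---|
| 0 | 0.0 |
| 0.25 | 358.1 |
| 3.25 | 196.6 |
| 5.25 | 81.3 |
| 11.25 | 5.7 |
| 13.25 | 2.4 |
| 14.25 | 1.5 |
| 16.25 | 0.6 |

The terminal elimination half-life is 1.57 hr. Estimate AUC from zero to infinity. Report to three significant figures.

Trapezoidal AUC_0→16.25:
  [0→0.25]: (0.0+358.1)/2 × 0.25 = 44.7625
  [0.25→3.25]: (358.1+196.6)/2 × 3 = 832.05
  [3.25→5.25]: (196.6+81.3)/2 × 2 = 277.9
  [5.25→11.25]: (81.3+5.7)/2 × 6 = 261.0
  [11.25→13.25]: (5.7+2.4)/2 × 2 = 8.1
  [13.25→14.25]: (2.4+1.5)/2 × 1 = 1.95
  [14.25→16.25]: (1.5+0.6)/2 × 2 = 2.1
  Sum = 1427.8625 ng/mL·hr
k_e = ln2 / t½ = 0.693147 / 1.57 = 0.4415 hr^-1
Extrapolated tail: C_last / k_e = 0.6 / 0.4415 = 1.359
AUC_0→∞ = 1427.8625 + 1.359 = 1429.2215 ng/mL·hr

AUC = 1430 ng/mL·hr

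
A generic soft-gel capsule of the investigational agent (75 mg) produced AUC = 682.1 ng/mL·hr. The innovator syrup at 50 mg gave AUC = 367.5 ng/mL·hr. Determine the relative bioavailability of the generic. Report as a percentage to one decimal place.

F_rel = 123.7%

F_rel = (AUC_test/D_test) / (AUC_ref/D_ref)
      = (682.1/75) / (367.5/50)
      = 9.09467 / 7.35 = 1.2374 = 123.74%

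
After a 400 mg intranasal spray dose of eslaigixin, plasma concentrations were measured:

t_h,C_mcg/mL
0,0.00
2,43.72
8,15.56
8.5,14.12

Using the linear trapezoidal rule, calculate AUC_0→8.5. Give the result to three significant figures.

Trapezoidal AUC_0→8.5:
  [0→2]: (0.00+43.72)/2 × 2 = 43.72
  [2→8]: (43.72+15.56)/2 × 6 = 177.84
  [8→8.5]: (15.56+14.12)/2 × 0.5 = 7.42
  Sum = 228.98 mcg/mL·h

AUC = 229 mcg/mL·h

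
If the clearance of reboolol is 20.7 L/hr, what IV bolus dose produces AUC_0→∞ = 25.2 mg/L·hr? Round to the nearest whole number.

Dose = 522 mg

Dose_iv = CL × AUC_0→∞
     = 20.7 × 25.2 = 521.64 mg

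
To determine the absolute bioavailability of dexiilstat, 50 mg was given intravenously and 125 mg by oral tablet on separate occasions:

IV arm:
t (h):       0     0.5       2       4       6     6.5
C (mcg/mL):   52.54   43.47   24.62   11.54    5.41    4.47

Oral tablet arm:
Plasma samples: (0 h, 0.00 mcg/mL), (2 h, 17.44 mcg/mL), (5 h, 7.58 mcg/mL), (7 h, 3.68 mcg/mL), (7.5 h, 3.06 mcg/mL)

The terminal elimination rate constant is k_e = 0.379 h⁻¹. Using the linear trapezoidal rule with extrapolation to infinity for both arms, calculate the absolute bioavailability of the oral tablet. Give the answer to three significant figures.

Trapezoidal AUC_0→6.5 (IV):
  [0→0.5]: (52.54+43.47)/2 × 0.5 = 24.0025
  [0.5→2]: (43.47+24.62)/2 × 1.5 = 51.0675
  [2→4]: (24.62+11.54)/2 × 2 = 36.16
  [4→6]: (11.54+5.41)/2 × 2 = 16.95
  [6→6.5]: (5.41+4.47)/2 × 0.5 = 2.47
  Sum = 130.65 mcg/mL·h
IV tail: 4.47/0.379 = 11.794; AUC_iv,0→∞ = 130.65 + 11.794 = 142.444 mcg/mL·h
Trapezoidal AUC_0→7.5 (oral tablet):
  [0→2]: (0.00+17.44)/2 × 2 = 17.44
  [2→5]: (17.44+7.58)/2 × 3 = 37.53
  [5→7]: (7.58+3.68)/2 × 2 = 11.26
  [7→7.5]: (3.68+3.06)/2 × 0.5 = 1.685
  Sum = 67.915 mcg/mL·h
oral tablet tail: 3.06/0.379 = 8.074; AUC_ev,0→∞ = 67.915 + 8.074 = 75.989 mcg/mL·h
F = (AUC_ev/D_ev)/(AUC_iv/D_iv) = (75.989/125)/(142.444/50) = 0.607912/2.84888 = 0.2134

F = 0.213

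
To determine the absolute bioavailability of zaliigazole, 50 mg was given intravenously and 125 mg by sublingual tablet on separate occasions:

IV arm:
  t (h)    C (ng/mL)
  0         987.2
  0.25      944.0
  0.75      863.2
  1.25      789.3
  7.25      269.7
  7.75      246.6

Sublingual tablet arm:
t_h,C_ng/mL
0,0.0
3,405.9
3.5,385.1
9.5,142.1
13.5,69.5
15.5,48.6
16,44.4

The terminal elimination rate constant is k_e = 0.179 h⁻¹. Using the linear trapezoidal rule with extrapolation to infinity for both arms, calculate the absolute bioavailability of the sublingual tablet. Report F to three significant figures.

F = 0.221

Trapezoidal AUC_0→7.75 (IV):
  [0→0.25]: (987.2+944.0)/2 × 0.25 = 241.4
  [0.25→0.75]: (944.0+863.2)/2 × 0.5 = 451.8
  [0.75→1.25]: (863.2+789.3)/2 × 0.5 = 413.125
  [1.25→7.25]: (789.3+269.7)/2 × 6 = 3177.0
  [7.25→7.75]: (269.7+246.6)/2 × 0.5 = 129.075
  Sum = 4412.4 ng/mL·h
IV tail: 246.6/0.179 = 1377.654; AUC_iv,0→∞ = 4412.4 + 1377.654 = 5790.054 ng/mL·h
Trapezoidal AUC_0→16 (sublingual tablet):
  [0→3]: (0.0+405.9)/2 × 3 = 608.85
  [3→3.5]: (405.9+385.1)/2 × 0.5 = 197.75
  [3.5→9.5]: (385.1+142.1)/2 × 6 = 1581.6
  [9.5→13.5]: (142.1+69.5)/2 × 4 = 423.2
  [13.5→15.5]: (69.5+48.6)/2 × 2 = 118.1
  [15.5→16]: (48.6+44.4)/2 × 0.5 = 23.25
  Sum = 2952.75 ng/mL·h
sublingual tablet tail: 44.4/0.179 = 248.045; AUC_ev,0→∞ = 2952.75 + 248.045 = 3200.795 ng/mL·h
F = (AUC_ev/D_ev)/(AUC_iv/D_iv) = (3200.795/125)/(5790.054/50) = 25.60636/115.80108 = 0.2211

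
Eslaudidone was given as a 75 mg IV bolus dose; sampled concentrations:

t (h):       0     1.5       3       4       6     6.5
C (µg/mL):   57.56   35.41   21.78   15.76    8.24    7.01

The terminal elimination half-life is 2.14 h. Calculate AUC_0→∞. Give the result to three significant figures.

AUC = 181 µg/mL·h

Trapezoidal AUC_0→6.5:
  [0→1.5]: (57.56+35.41)/2 × 1.5 = 69.7275
  [1.5→3]: (35.41+21.78)/2 × 1.5 = 42.8925
  [3→4]: (21.78+15.76)/2 × 1 = 18.77
  [4→6]: (15.76+8.24)/2 × 2 = 24.0
  [6→6.5]: (8.24+7.01)/2 × 0.5 = 3.8125
  Sum = 159.2025 µg/mL·h
k_e = ln2 / t½ = 0.693147 / 2.14 = 0.3239 h^-1
Extrapolated tail: C_last / k_e = 7.01 / 0.3239 = 21.642
AUC_0→∞ = 159.2025 + 21.642 = 180.8445 µg/mL·h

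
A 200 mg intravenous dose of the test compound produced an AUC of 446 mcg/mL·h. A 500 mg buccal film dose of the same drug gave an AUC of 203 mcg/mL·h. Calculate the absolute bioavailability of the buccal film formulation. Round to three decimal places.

F = (AUC_ev / D_ev) / (AUC_iv / D_iv)
  = (203/500) / (446/200)
  = 0.406 / 2.23 = 0.1821

F = 0.182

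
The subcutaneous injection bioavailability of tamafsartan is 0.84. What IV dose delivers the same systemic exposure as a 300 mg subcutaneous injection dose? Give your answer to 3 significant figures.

Systemic exposure from an extravascular dose = F × D_ev, so the equivalent IV dose is F × D_ev.
D_iv = F × D_ev = 0.84 × 300 = 252 mg

D_iv = 252 mg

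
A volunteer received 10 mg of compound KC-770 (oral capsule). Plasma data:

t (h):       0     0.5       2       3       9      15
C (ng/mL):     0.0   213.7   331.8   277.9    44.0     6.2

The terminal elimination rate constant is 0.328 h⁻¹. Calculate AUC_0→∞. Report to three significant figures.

AUC = 1900 ng/mL·h

Trapezoidal AUC_0→15:
  [0→0.5]: (0.0+213.7)/2 × 0.5 = 53.425
  [0.5→2]: (213.7+331.8)/2 × 1.5 = 409.125
  [2→3]: (331.8+277.9)/2 × 1 = 304.85
  [3→9]: (277.9+44.0)/2 × 6 = 965.7
  [9→15]: (44.0+6.2)/2 × 6 = 150.6
  Sum = 1883.7 ng/mL·h
Extrapolated tail: C_last / k_e = 6.2 / 0.328 = 18.902
AUC_0→∞ = 1883.7 + 18.902 = 1902.602 ng/mL·h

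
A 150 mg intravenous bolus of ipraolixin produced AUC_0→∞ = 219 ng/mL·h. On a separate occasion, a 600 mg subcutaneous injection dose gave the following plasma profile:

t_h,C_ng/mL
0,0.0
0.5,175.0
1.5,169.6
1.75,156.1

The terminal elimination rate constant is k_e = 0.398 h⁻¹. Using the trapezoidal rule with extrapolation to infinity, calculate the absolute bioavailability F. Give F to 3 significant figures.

Trapezoidal AUC_0→1.75 (subcutaneous injection):
  [0→0.5]: (0.0+175.0)/2 × 0.5 = 43.75
  [0.5→1.5]: (175.0+169.6)/2 × 1 = 172.3
  [1.5→1.75]: (169.6+156.1)/2 × 0.25 = 40.7125
  Sum = 256.7625 ng/mL·h
Tail: C_last/k_e = 156.1/0.398 = 392.211
AUC_0→∞ (subcutaneous injection) = 256.7625 + 392.211 = 648.9735 ng/mL·h
F = (AUC_ev/D_ev)/(AUC_iv/D_iv) = (648.9735/600)/(219/150) = 1.0816225/1.46 = 0.7408

F = 0.741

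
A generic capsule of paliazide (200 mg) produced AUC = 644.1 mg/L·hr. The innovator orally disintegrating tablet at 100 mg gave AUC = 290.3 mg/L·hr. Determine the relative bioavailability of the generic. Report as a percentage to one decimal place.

F_rel = 110.9%

F_rel = (AUC_test/D_test) / (AUC_ref/D_ref)
      = (644.1/200) / (290.3/100)
      = 3.2205 / 2.903 = 1.1094 = 110.94%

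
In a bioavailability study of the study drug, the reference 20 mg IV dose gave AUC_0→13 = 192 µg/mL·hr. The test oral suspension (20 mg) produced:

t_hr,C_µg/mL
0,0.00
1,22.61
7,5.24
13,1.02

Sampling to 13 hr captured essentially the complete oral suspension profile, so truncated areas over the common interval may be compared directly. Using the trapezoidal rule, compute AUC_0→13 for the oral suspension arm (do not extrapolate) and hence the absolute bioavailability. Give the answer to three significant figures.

Trapezoidal AUC_0→13 (oral suspension):
  [0→1]: (0.00+22.61)/2 × 1 = 11.305
  [1→7]: (22.61+5.24)/2 × 6 = 83.55
  [7→13]: (5.24+1.02)/2 × 6 = 18.78
  Sum = 113.635 µg/mL·hr
F = (AUC_ev/D_ev)/(AUC_iv/D_iv) = (113.635/20)/(192/20) = 5.68175/9.6 = 0.5918

F = 0.592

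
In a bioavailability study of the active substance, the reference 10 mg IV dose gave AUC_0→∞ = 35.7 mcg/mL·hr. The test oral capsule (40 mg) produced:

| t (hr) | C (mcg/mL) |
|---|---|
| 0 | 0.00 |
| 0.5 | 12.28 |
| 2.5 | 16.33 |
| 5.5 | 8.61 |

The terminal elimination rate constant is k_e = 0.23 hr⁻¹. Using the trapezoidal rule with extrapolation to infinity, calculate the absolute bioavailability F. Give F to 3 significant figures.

Trapezoidal AUC_0→5.5 (oral capsule):
  [0→0.5]: (0.00+12.28)/2 × 0.5 = 3.07
  [0.5→2.5]: (12.28+16.33)/2 × 2 = 28.61
  [2.5→5.5]: (16.33+8.61)/2 × 3 = 37.41
  Sum = 69.09 mcg/mL·hr
Tail: C_last/k_e = 8.61/0.23 = 37.435
AUC_0→∞ (oral capsule) = 69.09 + 37.435 = 106.525 mcg/mL·hr
F = (AUC_ev/D_ev)/(AUC_iv/D_iv) = (106.525/40)/(35.7/10) = 2.663125/3.57 = 0.7460

F = 0.746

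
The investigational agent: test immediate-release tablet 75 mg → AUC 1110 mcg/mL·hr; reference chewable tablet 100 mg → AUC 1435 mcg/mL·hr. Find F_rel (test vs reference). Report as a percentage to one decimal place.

F_rel = (AUC_test/D_test) / (AUC_ref/D_ref)
      = (1110/75) / (1435/100)
      = 14.8 / 14.35 = 1.0314 = 103.14%

F_rel = 103.1%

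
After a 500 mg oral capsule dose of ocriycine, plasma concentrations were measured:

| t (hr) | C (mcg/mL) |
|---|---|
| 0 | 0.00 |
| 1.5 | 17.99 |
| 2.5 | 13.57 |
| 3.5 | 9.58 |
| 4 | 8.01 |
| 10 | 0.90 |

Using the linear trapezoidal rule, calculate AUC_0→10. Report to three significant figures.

AUC = 72.0 mcg/mL·hr

Trapezoidal AUC_0→10:
  [0→1.5]: (0.00+17.99)/2 × 1.5 = 13.4925
  [1.5→2.5]: (17.99+13.57)/2 × 1 = 15.78
  [2.5→3.5]: (13.57+9.58)/2 × 1 = 11.575
  [3.5→4]: (9.58+8.01)/2 × 0.5 = 4.3975
  [4→10]: (8.01+0.90)/2 × 6 = 26.73
  Sum = 71.975 mcg/mL·hr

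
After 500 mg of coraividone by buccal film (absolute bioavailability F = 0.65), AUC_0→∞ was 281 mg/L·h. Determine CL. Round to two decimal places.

CL = F × Dose / AUC_0→∞
   = 0.65 × 500 / 281 = 1.15658 L/h

CL = 1.16 L/h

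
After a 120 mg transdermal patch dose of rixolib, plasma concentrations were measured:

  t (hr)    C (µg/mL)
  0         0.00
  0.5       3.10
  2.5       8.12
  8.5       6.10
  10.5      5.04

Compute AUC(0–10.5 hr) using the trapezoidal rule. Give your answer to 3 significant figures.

AUC = 65.8 µg/mL·hr

Trapezoidal AUC_0→10.5:
  [0→0.5]: (0.00+3.10)/2 × 0.5 = 0.775
  [0.5→2.5]: (3.10+8.12)/2 × 2 = 11.22
  [2.5→8.5]: (8.12+6.10)/2 × 6 = 42.66
  [8.5→10.5]: (6.10+5.04)/2 × 2 = 11.14
  Sum = 65.795 µg/mL·hr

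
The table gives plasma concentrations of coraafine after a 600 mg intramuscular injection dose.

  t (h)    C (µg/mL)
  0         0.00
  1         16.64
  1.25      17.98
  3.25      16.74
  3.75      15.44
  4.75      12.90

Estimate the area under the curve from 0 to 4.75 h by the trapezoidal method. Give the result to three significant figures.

Trapezoidal AUC_0→4.75:
  [0→1]: (0.00+16.64)/2 × 1 = 8.32
  [1→1.25]: (16.64+17.98)/2 × 0.25 = 4.3275
  [1.25→3.25]: (17.98+16.74)/2 × 2 = 34.72
  [3.25→3.75]: (16.74+15.44)/2 × 0.5 = 8.045
  [3.75→4.75]: (15.44+12.90)/2 × 1 = 14.17
  Sum = 69.5825 µg/mL·h

AUC = 69.6 µg/mL·h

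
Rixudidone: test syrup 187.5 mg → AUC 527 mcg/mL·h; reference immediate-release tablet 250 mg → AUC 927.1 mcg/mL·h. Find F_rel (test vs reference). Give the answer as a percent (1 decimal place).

F_rel = 75.8%

F_rel = (AUC_test/D_test) / (AUC_ref/D_ref)
      = (527/187.5) / (927.1/250)
      = 2.81067 / 3.7084 = 0.7579 = 75.79%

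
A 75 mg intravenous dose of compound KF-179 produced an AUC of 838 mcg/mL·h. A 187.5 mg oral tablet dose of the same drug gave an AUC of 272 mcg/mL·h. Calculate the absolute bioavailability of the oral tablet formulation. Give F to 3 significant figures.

F = 0.130

F = (AUC_ev / D_ev) / (AUC_iv / D_iv)
  = (272/187.5) / (838/75)
  = 1.45067 / 11.1733 = 0.1298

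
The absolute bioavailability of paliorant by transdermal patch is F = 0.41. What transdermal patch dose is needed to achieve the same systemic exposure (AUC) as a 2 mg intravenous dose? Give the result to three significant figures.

D_transdermal = 4.88 mg

For equal systemic exposure: F × D_ev = D_iv
D_ev = D_iv / F = 2 / 0.41 = 4.87805 mg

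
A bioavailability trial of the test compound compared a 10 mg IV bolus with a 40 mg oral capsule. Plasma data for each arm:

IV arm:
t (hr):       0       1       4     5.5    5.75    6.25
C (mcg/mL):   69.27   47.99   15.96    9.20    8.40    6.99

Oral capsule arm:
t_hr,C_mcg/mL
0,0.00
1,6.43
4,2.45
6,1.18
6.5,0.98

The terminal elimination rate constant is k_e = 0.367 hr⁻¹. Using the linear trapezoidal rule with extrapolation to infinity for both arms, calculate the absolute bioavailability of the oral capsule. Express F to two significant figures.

Trapezoidal AUC_0→6.25 (IV):
  [0→1]: (69.27+47.99)/2 × 1 = 58.63
  [1→4]: (47.99+15.96)/2 × 3 = 95.925
  [4→5.5]: (15.96+9.20)/2 × 1.5 = 18.87
  [5.5→5.75]: (9.20+8.40)/2 × 0.25 = 2.2
  [5.75→6.25]: (8.40+6.99)/2 × 0.5 = 3.8475
  Sum = 179.4725 mcg/mL·hr
IV tail: 6.99/0.367 = 19.046; AUC_iv,0→∞ = 179.4725 + 19.046 = 198.5185 mcg/mL·hr
Trapezoidal AUC_0→6.5 (oral capsule):
  [0→1]: (0.00+6.43)/2 × 1 = 3.215
  [1→4]: (6.43+2.45)/2 × 3 = 13.32
  [4→6]: (2.45+1.18)/2 × 2 = 3.63
  [6→6.5]: (1.18+0.98)/2 × 0.5 = 0.54
  Sum = 20.705 mcg/mL·hr
oral capsule tail: 0.98/0.367 = 2.670; AUC_ev,0→∞ = 20.705 + 2.670 = 23.375 mcg/mL·hr
F = (AUC_ev/D_ev)/(AUC_iv/D_iv) = (23.375/40)/(198.5185/10) = 0.584375/19.85185 = 0.0294

F = 0.029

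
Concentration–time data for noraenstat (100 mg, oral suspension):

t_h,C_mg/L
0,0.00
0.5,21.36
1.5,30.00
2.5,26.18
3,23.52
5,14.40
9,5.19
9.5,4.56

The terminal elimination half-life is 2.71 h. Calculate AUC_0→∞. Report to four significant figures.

AUC = 168.9 mg/L·h

Trapezoidal AUC_0→9.5:
  [0→0.5]: (0.00+21.36)/2 × 0.5 = 5.34
  [0.5→1.5]: (21.36+30.00)/2 × 1 = 25.68
  [1.5→2.5]: (30.00+26.18)/2 × 1 = 28.09
  [2.5→3]: (26.18+23.52)/2 × 0.5 = 12.425
  [3→5]: (23.52+14.40)/2 × 2 = 37.92
  [5→9]: (14.40+5.19)/2 × 4 = 39.18
  [9→9.5]: (5.19+4.56)/2 × 0.5 = 2.4375
  Sum = 151.0725 mg/L·h
k_e = ln2 / t½ = 0.693147 / 2.71 = 0.2558 h^-1
Extrapolated tail: C_last / k_e = 4.56 / 0.2558 = 17.826
AUC_0→∞ = 151.0725 + 17.826 = 168.8985 mg/L·h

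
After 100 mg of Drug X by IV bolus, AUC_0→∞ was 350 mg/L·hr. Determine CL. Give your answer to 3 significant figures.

CL = 0.286 L/hr

CL = Dose_iv / AUC_0→∞
   = 100 / 350 = 0.285714 L/hr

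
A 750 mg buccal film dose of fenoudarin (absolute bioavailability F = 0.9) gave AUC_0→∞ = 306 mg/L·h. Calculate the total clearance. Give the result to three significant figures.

CL = F × Dose / AUC_0→∞
   = 0.9 × 750 / 306 = 2.20588 L/h

CL = 2.21 L/h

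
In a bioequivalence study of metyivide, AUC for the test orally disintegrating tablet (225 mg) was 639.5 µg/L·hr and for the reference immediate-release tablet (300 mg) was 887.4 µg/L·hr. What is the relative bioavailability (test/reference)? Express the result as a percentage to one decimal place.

F_rel = 96.1%

F_rel = (AUC_test/D_test) / (AUC_ref/D_ref)
      = (639.5/225) / (887.4/300)
      = 2.84222 / 2.958 = 0.9609 = 96.09%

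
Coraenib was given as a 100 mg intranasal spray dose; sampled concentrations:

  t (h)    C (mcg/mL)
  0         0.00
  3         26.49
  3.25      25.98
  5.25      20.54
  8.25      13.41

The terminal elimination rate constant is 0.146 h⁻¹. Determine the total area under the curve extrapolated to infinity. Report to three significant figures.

Trapezoidal AUC_0→8.25:
  [0→3]: (0.00+26.49)/2 × 3 = 39.735
  [3→3.25]: (26.49+25.98)/2 × 0.25 = 6.55875
  [3.25→5.25]: (25.98+20.54)/2 × 2 = 46.52
  [5.25→8.25]: (20.54+13.41)/2 × 3 = 50.925
  Sum = 143.73875 mcg/mL·h
Extrapolated tail: C_last / k_e = 13.41 / 0.146 = 91.849
AUC_0→∞ = 143.73875 + 91.849 = 235.58775 mcg/mL·h

AUC = 236 mcg/mL·h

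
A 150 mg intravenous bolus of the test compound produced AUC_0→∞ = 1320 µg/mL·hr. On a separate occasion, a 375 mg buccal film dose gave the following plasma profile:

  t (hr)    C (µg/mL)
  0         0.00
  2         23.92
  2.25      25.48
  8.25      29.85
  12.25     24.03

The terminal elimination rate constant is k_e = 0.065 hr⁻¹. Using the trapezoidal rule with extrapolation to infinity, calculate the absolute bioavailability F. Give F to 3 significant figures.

F = 0.204

Trapezoidal AUC_0→12.25 (buccal film):
  [0→2]: (0.00+23.92)/2 × 2 = 23.92
  [2→2.25]: (23.92+25.48)/2 × 0.25 = 6.175
  [2.25→8.25]: (25.48+29.85)/2 × 6 = 165.99
  [8.25→12.25]: (29.85+24.03)/2 × 4 = 107.76
  Sum = 303.845 µg/mL·hr
Tail: C_last/k_e = 24.03/0.065 = 369.692
AUC_0→∞ (buccal film) = 303.845 + 369.692 = 673.537 µg/mL·hr
F = (AUC_ev/D_ev)/(AUC_iv/D_iv) = (673.537/375)/(1320/150) = 1.7961/8.8 = 0.2041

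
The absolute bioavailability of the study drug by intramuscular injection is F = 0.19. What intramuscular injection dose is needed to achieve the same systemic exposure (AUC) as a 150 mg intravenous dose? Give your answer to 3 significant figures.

D_intramuscular = 789 mg

For equal systemic exposure: F × D_ev = D_iv
D_ev = D_iv / F = 150 / 0.19 = 789.474 mg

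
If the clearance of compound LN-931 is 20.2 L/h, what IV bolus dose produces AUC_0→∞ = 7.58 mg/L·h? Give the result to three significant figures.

Dose_iv = CL × AUC_0→∞
     = 20.2 × 7.58 = 153.116 mg

Dose = 153 mg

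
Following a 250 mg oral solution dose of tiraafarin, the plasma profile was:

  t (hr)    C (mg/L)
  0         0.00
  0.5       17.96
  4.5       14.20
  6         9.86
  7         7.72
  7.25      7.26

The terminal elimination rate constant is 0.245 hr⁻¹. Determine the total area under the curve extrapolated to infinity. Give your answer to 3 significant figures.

Trapezoidal AUC_0→7.25:
  [0→0.5]: (0.00+17.96)/2 × 0.5 = 4.49
  [0.5→4.5]: (17.96+14.20)/2 × 4 = 64.32
  [4.5→6]: (14.20+9.86)/2 × 1.5 = 18.045
  [6→7]: (9.86+7.72)/2 × 1 = 8.79
  [7→7.25]: (7.72+7.26)/2 × 0.25 = 1.8725
  Sum = 97.5175 mg/L·hr
Extrapolated tail: C_last / k_e = 7.26 / 0.245 = 29.633
AUC_0→∞ = 97.5175 + 29.633 = 127.1505 mg/L·hr

AUC = 127 mg/L·hr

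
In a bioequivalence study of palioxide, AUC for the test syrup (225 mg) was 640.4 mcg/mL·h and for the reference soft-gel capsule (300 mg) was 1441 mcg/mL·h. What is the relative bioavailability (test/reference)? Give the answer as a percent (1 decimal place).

F_rel = 59.3%

F_rel = (AUC_test/D_test) / (AUC_ref/D_ref)
      = (640.4/225) / (1441/300)
      = 2.84622 / 4.80333 = 0.5926 = 59.26%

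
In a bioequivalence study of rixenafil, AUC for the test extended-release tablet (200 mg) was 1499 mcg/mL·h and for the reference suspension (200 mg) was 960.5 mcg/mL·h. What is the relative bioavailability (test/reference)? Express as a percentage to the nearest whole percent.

F_rel = 156%

F_rel = (AUC_test/D_test) / (AUC_ref/D_ref)
      = (1499/200) / (960.5/200)
      = 7.495 / 4.8025 = 1.5606 = 156.06%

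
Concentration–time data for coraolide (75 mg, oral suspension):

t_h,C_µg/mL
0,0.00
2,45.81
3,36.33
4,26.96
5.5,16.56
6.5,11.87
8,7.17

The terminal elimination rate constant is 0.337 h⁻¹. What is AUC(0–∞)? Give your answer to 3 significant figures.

AUC = 201 µg/mL·h

Trapezoidal AUC_0→8:
  [0→2]: (0.00+45.81)/2 × 2 = 45.81
  [2→3]: (45.81+36.33)/2 × 1 = 41.07
  [3→4]: (36.33+26.96)/2 × 1 = 31.645
  [4→5.5]: (26.96+16.56)/2 × 1.5 = 32.64
  [5.5→6.5]: (16.56+11.87)/2 × 1 = 14.215
  [6.5→8]: (11.87+7.17)/2 × 1.5 = 14.28
  Sum = 179.66 µg/mL·h
Extrapolated tail: C_last / k_e = 7.17 / 0.337 = 21.276
AUC_0→∞ = 179.66 + 21.276 = 200.936 µg/mL·h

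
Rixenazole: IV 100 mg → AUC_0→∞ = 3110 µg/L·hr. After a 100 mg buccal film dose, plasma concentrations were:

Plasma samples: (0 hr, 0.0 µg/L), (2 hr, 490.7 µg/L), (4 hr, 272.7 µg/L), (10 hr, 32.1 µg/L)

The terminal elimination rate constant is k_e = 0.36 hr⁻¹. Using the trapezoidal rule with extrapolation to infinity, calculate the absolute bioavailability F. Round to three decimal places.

F = 0.726

Trapezoidal AUC_0→10 (buccal film):
  [0→2]: (0.0+490.7)/2 × 2 = 490.7
  [2→4]: (490.7+272.7)/2 × 2 = 763.4
  [4→10]: (272.7+32.1)/2 × 6 = 914.4
  Sum = 2168.5 µg/L·hr
Tail: C_last/k_e = 32.1/0.36 = 89.167
AUC_0→∞ (buccal film) = 2168.5 + 89.167 = 2257.667 µg/L·hr
F = (AUC_ev/D_ev)/(AUC_iv/D_iv) = (2257.667/100)/(3110/100) = 22.57667/31.1 = 0.7259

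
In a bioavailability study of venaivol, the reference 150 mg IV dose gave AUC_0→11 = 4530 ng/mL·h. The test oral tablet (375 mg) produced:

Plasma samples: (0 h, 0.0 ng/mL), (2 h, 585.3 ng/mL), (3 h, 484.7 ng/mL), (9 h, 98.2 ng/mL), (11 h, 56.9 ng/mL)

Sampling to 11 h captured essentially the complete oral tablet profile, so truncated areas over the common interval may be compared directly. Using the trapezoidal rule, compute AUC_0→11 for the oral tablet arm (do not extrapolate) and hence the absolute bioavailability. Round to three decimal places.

Trapezoidal AUC_0→11 (oral tablet):
  [0→2]: (0.0+585.3)/2 × 2 = 585.3
  [2→3]: (585.3+484.7)/2 × 1 = 535.0
  [3→9]: (484.7+98.2)/2 × 6 = 1748.7
  [9→11]: (98.2+56.9)/2 × 2 = 155.1
  Sum = 3024.1 ng/mL·h
F = (AUC_ev/D_ev)/(AUC_iv/D_iv) = (3024.1/375)/(4530/150) = 8.06427/30.2 = 0.2670

F = 0.267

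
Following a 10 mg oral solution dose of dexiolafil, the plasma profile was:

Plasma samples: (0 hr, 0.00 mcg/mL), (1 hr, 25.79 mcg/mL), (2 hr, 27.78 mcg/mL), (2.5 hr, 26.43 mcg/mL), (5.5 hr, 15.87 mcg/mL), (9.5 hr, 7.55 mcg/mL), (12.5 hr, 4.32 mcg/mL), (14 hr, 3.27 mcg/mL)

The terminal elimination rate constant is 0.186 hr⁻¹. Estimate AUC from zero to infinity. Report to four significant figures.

AUC = 204.6 mcg/mL·hr

Trapezoidal AUC_0→14:
  [0→1]: (0.00+25.79)/2 × 1 = 12.895
  [1→2]: (25.79+27.78)/2 × 1 = 26.785
  [2→2.5]: (27.78+26.43)/2 × 0.5 = 13.5525
  [2.5→5.5]: (26.43+15.87)/2 × 3 = 63.45
  [5.5→9.5]: (15.87+7.55)/2 × 4 = 46.84
  [9.5→12.5]: (7.55+4.32)/2 × 3 = 17.805
  [12.5→14]: (4.32+3.27)/2 × 1.5 = 5.6925
  Sum = 187.02 mcg/mL·hr
Extrapolated tail: C_last / k_e = 3.27 / 0.186 = 17.581
AUC_0→∞ = 187.02 + 17.581 = 204.601 mcg/mL·hr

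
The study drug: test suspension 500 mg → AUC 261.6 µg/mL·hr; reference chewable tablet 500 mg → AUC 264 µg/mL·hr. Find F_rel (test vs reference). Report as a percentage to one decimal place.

F_rel = (AUC_test/D_test) / (AUC_ref/D_ref)
      = (261.6/500) / (264/500)
      = 0.5232 / 0.528 = 0.9909 = 99.09%

F_rel = 99.1%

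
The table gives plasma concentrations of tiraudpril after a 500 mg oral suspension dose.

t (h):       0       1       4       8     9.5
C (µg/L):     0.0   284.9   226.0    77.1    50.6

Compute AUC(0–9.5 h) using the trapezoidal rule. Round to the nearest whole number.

AUC = 1611 µg/L·h

Trapezoidal AUC_0→9.5:
  [0→1]: (0.0+284.9)/2 × 1 = 142.45
  [1→4]: (284.9+226.0)/2 × 3 = 766.35
  [4→8]: (226.0+77.1)/2 × 4 = 606.2
  [8→9.5]: (77.1+50.6)/2 × 1.5 = 95.775
  Sum = 1610.775 µg/L·h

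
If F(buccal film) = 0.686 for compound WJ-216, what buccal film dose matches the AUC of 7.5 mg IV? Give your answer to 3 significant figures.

For equal systemic exposure: F × D_ev = D_iv
D_ev = D_iv / F = 7.5 / 0.686 = 10.9329 mg

D_buccal = 10.9 mg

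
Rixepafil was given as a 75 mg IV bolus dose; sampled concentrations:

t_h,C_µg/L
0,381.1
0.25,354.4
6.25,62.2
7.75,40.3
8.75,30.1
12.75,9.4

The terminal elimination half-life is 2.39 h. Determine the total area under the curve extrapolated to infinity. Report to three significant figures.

AUC = 1570 µg/L·h

Trapezoidal AUC_0→12.75:
  [0→0.25]: (381.1+354.4)/2 × 0.25 = 91.9375
  [0.25→6.25]: (354.4+62.2)/2 × 6 = 1249.8
  [6.25→7.75]: (62.2+40.3)/2 × 1.5 = 76.875
  [7.75→8.75]: (40.3+30.1)/2 × 1 = 35.2
  [8.75→12.75]: (30.1+9.4)/2 × 4 = 79.0
  Sum = 1532.8125 µg/L·h
k_e = ln2 / t½ = 0.693147 / 2.39 = 0.2900 h^-1
Extrapolated tail: C_last / k_e = 9.4 / 0.29 = 32.414
AUC_0→∞ = 1532.8125 + 32.414 = 1565.2265 µg/L·h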